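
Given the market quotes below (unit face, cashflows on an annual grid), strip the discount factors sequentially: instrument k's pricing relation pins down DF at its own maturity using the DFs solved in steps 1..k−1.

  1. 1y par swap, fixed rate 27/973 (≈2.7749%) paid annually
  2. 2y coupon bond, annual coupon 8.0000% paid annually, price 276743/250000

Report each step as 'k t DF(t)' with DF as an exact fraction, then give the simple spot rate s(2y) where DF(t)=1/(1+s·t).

1 1 973/1000
2 2 9529/10000
s(2y) = (1/(9529/10000) − 1)/(2) = 471/19058 ≈ 2.4714%

step 1 [1y] swap r/1=27/973: DF=(1 − 27/973·(0))/(1+27/973) = 973/1000 ≈ 0.973000
step 2 [2y] bond c/1=2/25: DF=(276743/250000 − 2/25·(0.973000))/(1+2/25) = 9529/10000 ≈ 0.952900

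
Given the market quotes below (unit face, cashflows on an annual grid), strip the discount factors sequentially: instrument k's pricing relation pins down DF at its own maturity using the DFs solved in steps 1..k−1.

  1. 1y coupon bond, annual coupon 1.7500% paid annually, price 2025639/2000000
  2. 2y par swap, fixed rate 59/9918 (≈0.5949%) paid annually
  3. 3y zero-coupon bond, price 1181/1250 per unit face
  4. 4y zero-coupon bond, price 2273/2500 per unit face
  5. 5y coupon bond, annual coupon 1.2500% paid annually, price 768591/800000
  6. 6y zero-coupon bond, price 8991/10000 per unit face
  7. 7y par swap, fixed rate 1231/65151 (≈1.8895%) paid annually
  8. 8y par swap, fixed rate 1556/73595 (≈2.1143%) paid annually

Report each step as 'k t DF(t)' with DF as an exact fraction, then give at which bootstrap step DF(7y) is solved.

step 1 [1y] bond c/1=7/400: DF=(2025639/2000000 − 7/400·(0))/(1+7/400) = 4977/5000 ≈ 0.995400
step 2 [2y] swap r/1=59/9918: DF=(1 − 59/9918·(0.995400))/(1+59/9918) = 4941/5000 ≈ 0.988200
step 3 [3y] zero: DF = P = 1181/1250 ≈ 0.944800
step 4 [4y] zero: DF = P = 2273/2500 ≈ 0.909200
step 5 [5y] bond c/1=1/80: DF=(768591/800000 − 1/80·(0.995400+0.988200+0.944800+0.909200))/(1+1/80) = 1803/2000 ≈ 0.901500
step 6 [6y] zero: DF = P = 8991/10000 ≈ 0.899100
step 7 [7y] swap r/1=1231/65151: DF=(1 − 1231/65151·(0.995400+0.988200+0.944800+0.909200+0.901500+0.899100))/(1+1231/65151) = 8769/10000 ≈ 0.876900
step 8 [8y] swap r/1=1556/73595: DF=(1 − 1556/73595·(0.995400+0.988200+0.944800+0.909200+0.901500+0.899100+0.876900))/(1+1556/73595) = 2111/2500 ≈ 0.844400

1 1 4977/5000
2 2 4941/5000
3 3 1181/1250
4 4 2273/2500
5 5 1803/2000
6 6 8991/10000
7 7 8769/10000
8 8 2111/2500
DF(7y) is solved at step 7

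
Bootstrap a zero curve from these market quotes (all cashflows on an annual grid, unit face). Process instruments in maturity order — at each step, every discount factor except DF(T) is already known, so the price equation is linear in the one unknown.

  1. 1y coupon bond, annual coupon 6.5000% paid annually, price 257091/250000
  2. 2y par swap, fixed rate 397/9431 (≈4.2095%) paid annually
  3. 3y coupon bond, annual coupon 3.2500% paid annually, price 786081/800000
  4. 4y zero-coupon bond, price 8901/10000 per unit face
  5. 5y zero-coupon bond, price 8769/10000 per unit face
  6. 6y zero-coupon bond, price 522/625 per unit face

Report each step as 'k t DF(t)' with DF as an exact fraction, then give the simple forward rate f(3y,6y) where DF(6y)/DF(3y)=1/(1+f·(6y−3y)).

1 1 1207/1250
2 2 4603/5000
3 3 8923/10000
4 4 8901/10000
5 5 8769/10000
6 6 522/625
f(3y,6y) = ((8923/10000)/(522/625) − 1)/(3) = 571/25056 ≈ 2.2789%

step 1 [1y] bond c/1=13/200: DF=(257091/250000 − 13/200·(0))/(1+13/200) = 1207/1250 ≈ 0.965600
step 2 [2y] swap r/1=397/9431: DF=(1 − 397/9431·(0.965600))/(1+397/9431) = 4603/5000 ≈ 0.920600
step 3 [3y] bond c/1=13/400: DF=(786081/800000 − 13/400·(0.965600+0.920600))/(1+13/400) = 8923/10000 ≈ 0.892300
step 4 [4y] zero: DF = P = 8901/10000 ≈ 0.890100
step 5 [5y] zero: DF = P = 8769/10000 ≈ 0.876900
step 6 [6y] zero: DF = P = 522/625 ≈ 0.835200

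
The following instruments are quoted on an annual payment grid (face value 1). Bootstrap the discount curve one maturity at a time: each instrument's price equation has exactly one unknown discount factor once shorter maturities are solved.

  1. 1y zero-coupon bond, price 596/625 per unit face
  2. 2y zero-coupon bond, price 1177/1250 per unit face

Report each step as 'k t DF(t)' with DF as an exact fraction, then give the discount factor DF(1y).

step 1 [1y] zero: DF = P = 596/625 ≈ 0.953600
step 2 [2y] zero: DF = P = 1177/1250 ≈ 0.941600

1 1 596/625
2 2 1177/1250
DF(1y) = 596/625 ≈ 0.953600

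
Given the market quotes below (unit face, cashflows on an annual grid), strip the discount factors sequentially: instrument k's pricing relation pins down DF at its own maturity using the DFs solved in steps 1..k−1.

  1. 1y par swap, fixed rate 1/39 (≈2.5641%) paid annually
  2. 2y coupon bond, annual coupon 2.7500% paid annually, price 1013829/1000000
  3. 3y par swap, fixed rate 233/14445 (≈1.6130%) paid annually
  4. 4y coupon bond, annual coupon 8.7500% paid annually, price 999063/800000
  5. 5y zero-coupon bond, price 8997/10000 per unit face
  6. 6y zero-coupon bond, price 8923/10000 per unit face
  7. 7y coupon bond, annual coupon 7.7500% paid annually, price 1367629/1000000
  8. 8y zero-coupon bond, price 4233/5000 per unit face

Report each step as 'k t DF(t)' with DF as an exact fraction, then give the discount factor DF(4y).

1 1 39/40
2 2 4803/5000
3 3 4767/5000
4 4 9159/10000
5 5 8997/10000
6 6 8923/10000
7 7 8667/10000
8 8 4233/5000
DF(4y) = 9159/10000 ≈ 0.915900

step 1 [1y] swap r/1=1/39: DF=(1 − 1/39·(0))/(1+1/39) = 39/40 ≈ 0.975000
step 2 [2y] bond c/1=11/400: DF=(1013829/1000000 − 11/400·(0.975000))/(1+11/400) = 4803/5000 ≈ 0.960600
step 3 [3y] swap r/1=233/14445: DF=(1 − 233/14445·(0.975000+0.960600))/(1+233/14445) = 4767/5000 ≈ 0.953400
step 4 [4y] bond c/1=7/80: DF=(999063/800000 − 7/80·(0.975000+0.960600+0.953400))/(1+7/80) = 9159/10000 ≈ 0.915900
step 5 [5y] zero: DF = P = 8997/10000 ≈ 0.899700
step 6 [6y] zero: DF = P = 8923/10000 ≈ 0.892300
step 7 [7y] bond c/1=31/400: DF=(1367629/1000000 − 31/400·(0.975000+0.960600+0.953400+0.915900+0.899700+0.892300))/(1+31/400) = 8667/10000 ≈ 0.866700
step 8 [8y] zero: DF = P = 4233/5000 ≈ 0.846600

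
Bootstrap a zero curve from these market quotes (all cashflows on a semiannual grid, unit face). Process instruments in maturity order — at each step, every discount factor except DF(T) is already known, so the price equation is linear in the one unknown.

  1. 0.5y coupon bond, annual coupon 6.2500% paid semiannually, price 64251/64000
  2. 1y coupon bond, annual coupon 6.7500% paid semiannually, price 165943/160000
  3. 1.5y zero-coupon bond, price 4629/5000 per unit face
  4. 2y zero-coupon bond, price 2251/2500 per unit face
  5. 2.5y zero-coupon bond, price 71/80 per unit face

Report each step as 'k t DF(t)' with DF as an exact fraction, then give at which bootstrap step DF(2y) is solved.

1 1/2 1947/2000
2 1 1943/2000
3 3/2 4629/5000
4 2 2251/2500
5 5/2 71/80
DF(2y) is solved at step 4

step 1 [0.5y] bond c/2=1/32: DF=(64251/64000 − 1/32·(0))/(1+1/32) = 1947/2000 ≈ 0.973500
step 2 [1y] bond c/2=27/800: DF=(165943/160000 − 27/800·(0.973500))/(1+27/800) = 1943/2000 ≈ 0.971500
step 3 [1.5y] zero: DF = P = 4629/5000 ≈ 0.925800
step 4 [2y] zero: DF = P = 2251/2500 ≈ 0.900400
step 5 [2.5y] zero: DF = P = 71/80 ≈ 0.887500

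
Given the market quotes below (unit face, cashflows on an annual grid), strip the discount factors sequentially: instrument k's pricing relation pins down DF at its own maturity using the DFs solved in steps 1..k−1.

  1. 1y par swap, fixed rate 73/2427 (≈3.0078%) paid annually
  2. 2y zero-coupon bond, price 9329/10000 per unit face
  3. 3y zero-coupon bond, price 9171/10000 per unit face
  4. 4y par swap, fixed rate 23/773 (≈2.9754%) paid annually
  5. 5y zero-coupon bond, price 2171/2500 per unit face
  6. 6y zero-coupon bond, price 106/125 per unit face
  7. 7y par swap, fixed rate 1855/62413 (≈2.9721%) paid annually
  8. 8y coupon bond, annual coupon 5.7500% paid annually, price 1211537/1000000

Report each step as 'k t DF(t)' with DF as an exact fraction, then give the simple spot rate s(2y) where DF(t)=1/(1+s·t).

step 1 [1y] swap r/1=73/2427: DF=(1 − 73/2427·(0))/(1+73/2427) = 2427/2500 ≈ 0.970800
step 2 [2y] zero: DF = P = 9329/10000 ≈ 0.932900
step 3 [3y] zero: DF = P = 9171/10000 ≈ 0.917100
step 4 [4y] swap r/1=23/773: DF=(1 − 23/773·(0.970800+0.932900+0.917100))/(1+23/773) = 556/625 ≈ 0.889600
step 5 [5y] zero: DF = P = 2171/2500 ≈ 0.868400
step 6 [6y] zero: DF = P = 106/125 ≈ 0.848000
step 7 [7y] swap r/1=1855/62413: DF=(1 − 1855/62413·(0.970800+0.932900+0.917100+0.889600+0.868400+0.848000))/(1+1855/62413) = 1629/2000 ≈ 0.814500
step 8 [8y] bond c/1=23/400: DF=(1211537/1000000 − 23/400·(0.970800+0.932900+0.917100+0.889600+0.868400+0.848000+0.814500))/(1+23/400) = 8063/10000 ≈ 0.806300

1 1 2427/2500
2 2 9329/10000
3 3 9171/10000
4 4 556/625
5 5 2171/2500
6 6 106/125
7 7 1629/2000
8 8 8063/10000
s(2y) = (1/(9329/10000) − 1)/(2) = 671/18658 ≈ 3.5963%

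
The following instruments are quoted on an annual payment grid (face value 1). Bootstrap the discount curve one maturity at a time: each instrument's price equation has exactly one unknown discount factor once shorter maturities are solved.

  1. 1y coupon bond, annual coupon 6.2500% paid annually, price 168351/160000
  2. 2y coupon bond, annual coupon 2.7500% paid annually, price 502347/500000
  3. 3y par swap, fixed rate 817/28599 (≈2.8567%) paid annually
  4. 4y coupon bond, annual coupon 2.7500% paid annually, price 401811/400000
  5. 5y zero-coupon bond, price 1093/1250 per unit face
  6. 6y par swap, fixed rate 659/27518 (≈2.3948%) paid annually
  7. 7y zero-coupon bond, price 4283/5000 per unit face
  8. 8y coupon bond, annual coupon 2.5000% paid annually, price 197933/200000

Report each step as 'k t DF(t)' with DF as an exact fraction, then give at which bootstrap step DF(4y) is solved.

step 1 [1y] bond c/1=1/16: DF=(168351/160000 − 1/16·(0))/(1+1/16) = 9903/10000 ≈ 0.990300
step 2 [2y] bond c/1=11/400: DF=(502347/500000 − 11/400·(0.990300))/(1+11/400) = 9513/10000 ≈ 0.951300
step 3 [3y] swap r/1=817/28599: DF=(1 − 817/28599·(0.990300+0.951300))/(1+817/28599) = 9183/10000 ≈ 0.918300
step 4 [4y] bond c/1=11/400: DF=(401811/400000 − 11/400·(0.990300+0.951300+0.918300))/(1+11/400) = 9011/10000 ≈ 0.901100
step 5 [5y] zero: DF = P = 1093/1250 ≈ 0.874400
step 6 [6y] swap r/1=659/27518: DF=(1 − 659/27518·(0.990300+0.951300+0.918300+0.901100+0.874400))/(1+659/27518) = 4341/5000 ≈ 0.868200
step 7 [7y] zero: DF = P = 4283/5000 ≈ 0.856600
step 8 [8y] bond c/1=1/40: DF=(197933/200000 − 1/40·(0.990300+0.951300+0.918300+0.901100+0.874400+0.868200+0.856600))/(1+1/40) = 1013/1250 ≈ 0.810400

1 1 9903/10000
2 2 9513/10000
3 3 9183/10000
4 4 9011/10000
5 5 1093/1250
6 6 4341/5000
7 7 4283/5000
8 8 1013/1250
DF(4y) is solved at step 4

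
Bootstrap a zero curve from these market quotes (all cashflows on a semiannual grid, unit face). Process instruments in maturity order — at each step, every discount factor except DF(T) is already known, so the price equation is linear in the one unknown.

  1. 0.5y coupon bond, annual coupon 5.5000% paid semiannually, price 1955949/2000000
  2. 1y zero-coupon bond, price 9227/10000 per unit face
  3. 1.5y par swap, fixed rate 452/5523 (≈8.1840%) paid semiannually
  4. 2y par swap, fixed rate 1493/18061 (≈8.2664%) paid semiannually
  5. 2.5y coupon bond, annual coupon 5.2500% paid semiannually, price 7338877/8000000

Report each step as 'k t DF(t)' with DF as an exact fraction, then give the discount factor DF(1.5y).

step 1 [0.5y] bond c/2=11/400: DF=(1955949/2000000 − 11/400·(0))/(1+11/400) = 4759/5000 ≈ 0.951800
step 2 [1y] zero: DF = P = 9227/10000 ≈ 0.922700
step 3 [1.5y] swap r/2=226/5523: DF=(1 − 226/5523·(0.951800+0.922700))/(1+226/5523) = 887/1000 ≈ 0.887000
step 4 [2y] swap r/2=1493/36122: DF=(1 − 1493/36122·(0.951800+0.922700+0.887000))/(1+1493/36122) = 8507/10000 ≈ 0.850700
step 5 [2.5y] bond c/2=21/800: DF=(7338877/8000000 − 21/800·(0.951800+0.922700+0.887000+0.850700))/(1+21/800) = 1603/2000 ≈ 0.801500

1 1/2 4759/5000
2 1 9227/10000
3 3/2 887/1000
4 2 8507/10000
5 5/2 1603/2000
DF(1.5y) = 887/1000 ≈ 0.887000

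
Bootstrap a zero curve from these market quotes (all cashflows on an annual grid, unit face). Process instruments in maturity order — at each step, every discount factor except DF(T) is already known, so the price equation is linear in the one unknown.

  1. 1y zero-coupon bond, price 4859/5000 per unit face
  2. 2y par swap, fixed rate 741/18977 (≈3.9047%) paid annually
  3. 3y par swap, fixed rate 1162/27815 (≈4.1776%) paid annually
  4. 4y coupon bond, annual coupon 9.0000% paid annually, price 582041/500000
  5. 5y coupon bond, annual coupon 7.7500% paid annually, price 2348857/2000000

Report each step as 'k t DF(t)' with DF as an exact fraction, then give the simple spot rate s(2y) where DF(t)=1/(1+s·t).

step 1 [1y] zero: DF = P = 4859/5000 ≈ 0.971800
step 2 [2y] swap r/1=741/18977: DF=(1 − 741/18977·(0.971800))/(1+741/18977) = 9259/10000 ≈ 0.925900
step 3 [3y] swap r/1=1162/27815: DF=(1 − 1162/27815·(0.971800+0.925900))/(1+1162/27815) = 4419/5000 ≈ 0.883800
step 4 [4y] bond c/1=9/100: DF=(582041/500000 − 9/100·(0.971800+0.925900+0.883800))/(1+9/100) = 8383/10000 ≈ 0.838300
step 5 [5y] bond c/1=31/400: DF=(2348857/2000000 − 31/400·(0.971800+0.925900+0.883800+0.838300))/(1+31/400) = 1037/1250 ≈ 0.829600

1 1 4859/5000
2 2 9259/10000
3 3 4419/5000
4 4 8383/10000
5 5 1037/1250
s(2y) = (1/(9259/10000) − 1)/(2) = 741/18518 ≈ 4.0015%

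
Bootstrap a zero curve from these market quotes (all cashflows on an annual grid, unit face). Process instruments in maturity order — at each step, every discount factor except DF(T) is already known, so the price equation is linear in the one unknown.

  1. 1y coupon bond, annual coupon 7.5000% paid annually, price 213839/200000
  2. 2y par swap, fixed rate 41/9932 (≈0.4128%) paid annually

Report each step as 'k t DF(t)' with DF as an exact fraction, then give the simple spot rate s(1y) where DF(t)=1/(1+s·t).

1 1 4973/5000
2 2 4959/5000
s(1y) = (1/(4973/5000) − 1)/(1) = 27/4973 ≈ 0.5429%

step 1 [1y] bond c/1=3/40: DF=(213839/200000 − 3/40·(0))/(1+3/40) = 4973/5000 ≈ 0.994600
step 2 [2y] swap r/1=41/9932: DF=(1 − 41/9932·(0.994600))/(1+41/9932) = 4959/5000 ≈ 0.991800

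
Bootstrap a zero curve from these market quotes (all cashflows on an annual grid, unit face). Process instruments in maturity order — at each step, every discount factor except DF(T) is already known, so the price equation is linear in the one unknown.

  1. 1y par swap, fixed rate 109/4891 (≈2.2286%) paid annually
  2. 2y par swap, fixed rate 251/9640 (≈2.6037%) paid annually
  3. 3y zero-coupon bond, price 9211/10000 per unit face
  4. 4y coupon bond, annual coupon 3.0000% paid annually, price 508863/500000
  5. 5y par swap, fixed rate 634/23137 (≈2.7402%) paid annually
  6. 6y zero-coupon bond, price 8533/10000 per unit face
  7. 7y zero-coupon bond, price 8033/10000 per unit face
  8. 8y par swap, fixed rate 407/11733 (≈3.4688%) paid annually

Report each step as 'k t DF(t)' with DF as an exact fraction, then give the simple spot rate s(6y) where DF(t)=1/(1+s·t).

step 1 [1y] swap r/1=109/4891: DF=(1 − 109/4891·(0))/(1+109/4891) = 4891/5000 ≈ 0.978200
step 2 [2y] swap r/1=251/9640: DF=(1 − 251/9640·(0.978200))/(1+251/9640) = 4749/5000 ≈ 0.949800
step 3 [3y] zero: DF = P = 9211/10000 ≈ 0.921100
step 4 [4y] bond c/1=3/100: DF=(508863/500000 − 3/100·(0.978200+0.949800+0.921100))/(1+3/100) = 9051/10000 ≈ 0.905100
step 5 [5y] swap r/1=634/23137: DF=(1 − 634/23137·(0.978200+0.949800+0.921100+0.905100))/(1+634/23137) = 2183/2500 ≈ 0.873200
step 6 [6y] zero: DF = P = 8533/10000 ≈ 0.853300
step 7 [7y] zero: DF = P = 8033/10000 ≈ 0.803300
step 8 [8y] swap r/1=407/11733: DF=(1 − 407/11733·(0.978200+0.949800+0.921100+0.905100+0.873200+0.853300+0.803300))/(1+407/11733) = 3779/5000 ≈ 0.755800

1 1 4891/5000
2 2 4749/5000
3 3 9211/10000
4 4 9051/10000
5 5 2183/2500
6 6 8533/10000
7 7 8033/10000
8 8 3779/5000
s(6y) = (1/(8533/10000) − 1)/(6) = 489/17066 ≈ 2.8653%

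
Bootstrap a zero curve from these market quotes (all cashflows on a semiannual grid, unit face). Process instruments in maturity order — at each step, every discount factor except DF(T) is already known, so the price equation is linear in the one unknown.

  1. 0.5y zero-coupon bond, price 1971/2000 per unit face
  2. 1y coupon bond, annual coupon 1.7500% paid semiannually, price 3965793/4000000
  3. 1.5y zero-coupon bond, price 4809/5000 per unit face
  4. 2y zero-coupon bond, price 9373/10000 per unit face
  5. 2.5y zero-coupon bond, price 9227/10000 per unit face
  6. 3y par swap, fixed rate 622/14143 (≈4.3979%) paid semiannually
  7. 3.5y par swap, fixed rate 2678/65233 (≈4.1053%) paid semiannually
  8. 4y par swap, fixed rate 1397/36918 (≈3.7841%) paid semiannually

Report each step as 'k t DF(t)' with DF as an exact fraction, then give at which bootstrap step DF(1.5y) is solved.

step 1 [0.5y] zero: DF = P = 1971/2000 ≈ 0.985500
step 2 [1y] bond c/2=7/800: DF=(3965793/4000000 − 7/800·(0.985500))/(1+7/800) = 9743/10000 ≈ 0.974300
step 3 [1.5y] zero: DF = P = 4809/5000 ≈ 0.961800
step 4 [2y] zero: DF = P = 9373/10000 ≈ 0.937300
step 5 [2.5y] zero: DF = P = 9227/10000 ≈ 0.922700
step 6 [3y] swap r/2=311/14143: DF=(1 − 311/14143·(0.985500+0.974300+0.961800+0.937300+0.922700))/(1+311/14143) = 2189/2500 ≈ 0.875600
step 7 [3.5y] swap r/2=1339/65233: DF=(1 − 1339/65233·(0.985500+0.974300+0.961800+0.937300+0.922700+0.875600))/(1+1339/65233) = 8661/10000 ≈ 0.866100
step 8 [4y] swap r/2=1397/73836: DF=(1 − 1397/73836·(0.985500+0.974300+0.961800+0.937300+0.922700+0.875600+0.866100))/(1+1397/73836) = 8603/10000 ≈ 0.860300

1 1/2 1971/2000
2 1 9743/10000
3 3/2 4809/5000
4 2 9373/10000
5 5/2 9227/10000
6 3 2189/2500
7 7/2 8661/10000
8 4 8603/10000
DF(1.5y) is solved at step 3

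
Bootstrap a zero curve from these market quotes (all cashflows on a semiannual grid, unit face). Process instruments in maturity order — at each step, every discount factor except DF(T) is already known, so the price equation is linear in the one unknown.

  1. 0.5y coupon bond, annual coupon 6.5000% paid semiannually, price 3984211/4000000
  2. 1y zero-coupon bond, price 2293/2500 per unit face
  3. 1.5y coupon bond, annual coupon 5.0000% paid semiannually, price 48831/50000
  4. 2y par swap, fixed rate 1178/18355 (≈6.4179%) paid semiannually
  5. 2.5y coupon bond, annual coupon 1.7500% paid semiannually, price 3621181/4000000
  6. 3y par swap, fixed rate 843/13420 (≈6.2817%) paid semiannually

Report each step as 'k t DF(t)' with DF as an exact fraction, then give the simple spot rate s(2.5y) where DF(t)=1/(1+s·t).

1 1/2 9647/10000
2 1 2293/2500
3 3/2 9069/10000
4 2 4411/5000
5 5/2 541/625
6 3 4157/5000
s(2.5y) = (1/(541/625) − 1)/(5/2) = 168/2705 ≈ 6.2107%

step 1 [0.5y] bond c/2=13/400: DF=(3984211/4000000 − 13/400·(0))/(1+13/400) = 9647/10000 ≈ 0.964700
step 2 [1y] zero: DF = P = 2293/2500 ≈ 0.917200
step 3 [1.5y] bond c/2=1/40: DF=(48831/50000 − 1/40·(0.964700+0.917200))/(1+1/40) = 9069/10000 ≈ 0.906900
step 4 [2y] swap r/2=589/18355: DF=(1 − 589/18355·(0.964700+0.917200+0.906900))/(1+589/18355) = 4411/5000 ≈ 0.882200
step 5 [2.5y] bond c/2=7/800: DF=(3621181/4000000 − 7/800·(0.964700+0.917200+0.906900+0.882200))/(1+7/800) = 541/625 ≈ 0.865600
step 6 [3y] swap r/2=843/26840: DF=(1 − 843/26840·(0.964700+0.917200+0.906900+0.882200+0.865600))/(1+843/26840) = 4157/5000 ≈ 0.831400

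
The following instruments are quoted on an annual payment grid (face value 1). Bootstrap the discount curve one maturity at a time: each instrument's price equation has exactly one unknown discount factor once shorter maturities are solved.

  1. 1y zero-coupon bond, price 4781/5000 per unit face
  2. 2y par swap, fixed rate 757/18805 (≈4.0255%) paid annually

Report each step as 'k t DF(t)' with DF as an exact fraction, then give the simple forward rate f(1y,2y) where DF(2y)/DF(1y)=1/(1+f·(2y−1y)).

step 1 [1y] zero: DF = P = 4781/5000 ≈ 0.956200
step 2 [2y] swap r/1=757/18805: DF=(1 − 757/18805·(0.956200))/(1+757/18805) = 9243/10000 ≈ 0.924300

1 1 4781/5000
2 2 9243/10000
f(1y,2y) = ((4781/5000)/(9243/10000) − 1)/(1) = 319/9243 ≈ 3.4513%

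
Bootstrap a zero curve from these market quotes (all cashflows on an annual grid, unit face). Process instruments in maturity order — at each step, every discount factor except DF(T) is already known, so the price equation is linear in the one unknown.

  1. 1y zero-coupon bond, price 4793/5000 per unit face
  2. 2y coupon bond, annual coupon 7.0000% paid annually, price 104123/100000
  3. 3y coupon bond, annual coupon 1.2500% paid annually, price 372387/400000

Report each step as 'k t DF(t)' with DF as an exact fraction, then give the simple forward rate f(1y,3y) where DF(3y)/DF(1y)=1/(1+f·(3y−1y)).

step 1 [1y] zero: DF = P = 4793/5000 ≈ 0.958600
step 2 [2y] bond c/1=7/100: DF=(104123/100000 − 7/100·(0.958600))/(1+7/100) = 569/625 ≈ 0.910400
step 3 [3y] bond c/1=1/80: DF=(372387/400000 − 1/80·(0.958600+0.910400))/(1+1/80) = 2241/2500 ≈ 0.896400

1 1 4793/5000
2 2 569/625
3 3 2241/2500
f(1y,3y) = ((4793/5000)/(2241/2500) − 1)/(2) = 311/8964 ≈ 3.4694%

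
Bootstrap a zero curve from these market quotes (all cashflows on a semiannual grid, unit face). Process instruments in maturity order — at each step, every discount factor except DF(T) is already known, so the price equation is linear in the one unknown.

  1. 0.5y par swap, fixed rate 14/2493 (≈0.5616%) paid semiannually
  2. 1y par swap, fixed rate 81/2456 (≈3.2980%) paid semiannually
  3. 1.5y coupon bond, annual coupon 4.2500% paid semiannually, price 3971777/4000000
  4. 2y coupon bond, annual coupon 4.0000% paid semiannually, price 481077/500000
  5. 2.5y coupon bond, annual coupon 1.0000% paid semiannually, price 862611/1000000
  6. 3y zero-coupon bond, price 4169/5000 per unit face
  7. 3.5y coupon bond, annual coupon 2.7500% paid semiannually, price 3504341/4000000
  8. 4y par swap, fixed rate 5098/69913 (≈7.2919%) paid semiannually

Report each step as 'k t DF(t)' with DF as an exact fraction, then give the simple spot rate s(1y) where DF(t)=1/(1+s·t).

step 1 [0.5y] swap r/2=7/2493: DF=(1 − 7/2493·(0))/(1+7/2493) = 2493/2500 ≈ 0.997200
step 2 [1y] swap r/2=81/4912: DF=(1 − 81/4912·(0.997200))/(1+81/4912) = 2419/2500 ≈ 0.967600
step 3 [1.5y] bond c/2=17/800: DF=(3971777/4000000 − 17/800·(0.997200+0.967600))/(1+17/800) = 4657/5000 ≈ 0.931400
step 4 [2y] bond c/2=1/50: DF=(481077/500000 − 1/50·(0.997200+0.967600+0.931400))/(1+1/50) = 1773/2000 ≈ 0.886500
step 5 [2.5y] bond c/2=1/200: DF=(862611/1000000 − 1/200·(0.997200+0.967600+0.931400+0.886500))/(1+1/200) = 1679/2000 ≈ 0.839500
step 6 [3y] zero: DF = P = 4169/5000 ≈ 0.833800
step 7 [3.5y] bond c/2=11/800: DF=(3504341/4000000 − 11/800·(0.997200+0.967600+0.931400+0.886500+0.839500+0.833800))/(1+11/800) = 3951/5000 ≈ 0.790200
step 8 [4y] swap r/2=2549/69913: DF=(1 − 2549/69913·(0.997200+0.967600+0.931400+0.886500+0.839500+0.833800+0.790200))/(1+2549/69913) = 7451/10000 ≈ 0.745100

1 1/2 2493/2500
2 1 2419/2500
3 3/2 4657/5000
4 2 1773/2000
5 5/2 1679/2000
6 3 4169/5000
7 7/2 3951/5000
8 4 7451/10000
s(1y) = (1/(2419/2500) − 1)/(1) = 81/2419 ≈ 3.3485%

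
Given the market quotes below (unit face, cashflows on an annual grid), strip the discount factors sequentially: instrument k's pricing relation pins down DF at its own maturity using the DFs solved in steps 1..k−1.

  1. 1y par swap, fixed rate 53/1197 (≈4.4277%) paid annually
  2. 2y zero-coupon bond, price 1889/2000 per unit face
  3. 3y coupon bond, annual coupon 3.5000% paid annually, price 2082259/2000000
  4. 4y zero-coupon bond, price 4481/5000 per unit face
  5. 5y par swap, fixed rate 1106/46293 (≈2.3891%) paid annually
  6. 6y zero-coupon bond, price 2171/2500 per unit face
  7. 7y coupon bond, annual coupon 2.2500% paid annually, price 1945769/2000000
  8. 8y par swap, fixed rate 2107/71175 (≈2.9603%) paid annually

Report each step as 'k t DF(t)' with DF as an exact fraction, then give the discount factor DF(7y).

1 1 1197/1250
2 2 1889/2000
3 3 1177/1250
4 4 4481/5000
5 5 4447/5000
6 6 2171/2500
7 7 1661/2000
8 8 7893/10000
DF(7y) = 1661/2000 ≈ 0.830500

step 1 [1y] swap r/1=53/1197: DF=(1 − 53/1197·(0))/(1+53/1197) = 1197/1250 ≈ 0.957600
step 2 [2y] zero: DF = P = 1889/2000 ≈ 0.944500
step 3 [3y] bond c/1=7/200: DF=(2082259/2000000 − 7/200·(0.957600+0.944500))/(1+7/200) = 1177/1250 ≈ 0.941600
step 4 [4y] zero: DF = P = 4481/5000 ≈ 0.896200
step 5 [5y] swap r/1=1106/46293: DF=(1 − 1106/46293·(0.957600+0.944500+0.941600+0.896200))/(1+1106/46293) = 4447/5000 ≈ 0.889400
step 6 [6y] zero: DF = P = 2171/2500 ≈ 0.868400
step 7 [7y] bond c/1=9/400: DF=(1945769/2000000 − 9/400·(0.957600+0.944500+0.941600+0.896200+0.889400+0.868400))/(1+9/400) = 1661/2000 ≈ 0.830500
step 8 [8y] swap r/1=2107/71175: DF=(1 − 2107/71175·(0.957600+0.944500+0.941600+0.896200+0.889400+0.868400+0.830500))/(1+2107/71175) = 7893/10000 ≈ 0.789300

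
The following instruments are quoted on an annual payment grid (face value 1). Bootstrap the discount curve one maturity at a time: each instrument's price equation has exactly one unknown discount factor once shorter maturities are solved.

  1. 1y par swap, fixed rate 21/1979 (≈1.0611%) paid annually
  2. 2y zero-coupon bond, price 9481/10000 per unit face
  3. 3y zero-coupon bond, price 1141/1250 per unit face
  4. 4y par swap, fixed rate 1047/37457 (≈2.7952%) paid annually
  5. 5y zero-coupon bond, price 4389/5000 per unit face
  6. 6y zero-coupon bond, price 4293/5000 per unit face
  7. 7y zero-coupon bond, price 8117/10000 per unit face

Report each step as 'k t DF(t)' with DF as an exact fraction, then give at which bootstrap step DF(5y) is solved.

1 1 1979/2000
2 2 9481/10000
3 3 1141/1250
4 4 8953/10000
5 5 4389/5000
6 6 4293/5000
7 7 8117/10000
DF(5y) is solved at step 5

step 1 [1y] swap r/1=21/1979: DF=(1 − 21/1979·(0))/(1+21/1979) = 1979/2000 ≈ 0.989500
step 2 [2y] zero: DF = P = 9481/10000 ≈ 0.948100
step 3 [3y] zero: DF = P = 1141/1250 ≈ 0.912800
step 4 [4y] swap r/1=1047/37457: DF=(1 − 1047/37457·(0.989500+0.948100+0.912800))/(1+1047/37457) = 8953/10000 ≈ 0.895300
step 5 [5y] zero: DF = P = 4389/5000 ≈ 0.877800
step 6 [6y] zero: DF = P = 4293/5000 ≈ 0.858600
step 7 [7y] zero: DF = P = 8117/10000 ≈ 0.811700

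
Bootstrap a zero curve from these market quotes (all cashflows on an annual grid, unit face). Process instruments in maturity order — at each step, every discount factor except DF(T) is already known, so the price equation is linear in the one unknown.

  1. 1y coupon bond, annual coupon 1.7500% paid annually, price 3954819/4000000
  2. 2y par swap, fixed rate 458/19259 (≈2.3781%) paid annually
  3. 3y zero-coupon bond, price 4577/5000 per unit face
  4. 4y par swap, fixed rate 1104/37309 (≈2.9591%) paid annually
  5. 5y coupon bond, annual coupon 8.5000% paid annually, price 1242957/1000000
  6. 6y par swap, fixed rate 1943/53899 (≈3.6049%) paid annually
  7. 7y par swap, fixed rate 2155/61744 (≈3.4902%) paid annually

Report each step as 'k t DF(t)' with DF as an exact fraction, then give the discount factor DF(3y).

1 1 9717/10000
2 2 4771/5000
3 3 4577/5000
4 4 556/625
5 5 8533/10000
6 6 8057/10000
7 7 1569/2000
DF(3y) = 4577/5000 ≈ 0.915400

step 1 [1y] bond c/1=7/400: DF=(3954819/4000000 − 7/400·(0))/(1+7/400) = 9717/10000 ≈ 0.971700
step 2 [2y] swap r/1=458/19259: DF=(1 − 458/19259·(0.971700))/(1+458/19259) = 4771/5000 ≈ 0.954200
step 3 [3y] zero: DF = P = 4577/5000 ≈ 0.915400
step 4 [4y] swap r/1=1104/37309: DF=(1 − 1104/37309·(0.971700+0.954200+0.915400))/(1+1104/37309) = 556/625 ≈ 0.889600
step 5 [5y] bond c/1=17/200: DF=(1242957/1000000 − 17/200·(0.971700+0.954200+0.915400+0.889600))/(1+17/200) = 8533/10000 ≈ 0.853300
step 6 [6y] swap r/1=1943/53899: DF=(1 − 1943/53899·(0.971700+0.954200+0.915400+0.889600+0.853300))/(1+1943/53899) = 8057/10000 ≈ 0.805700
step 7 [7y] swap r/1=2155/61744: DF=(1 − 2155/61744·(0.971700+0.954200+0.915400+0.889600+0.853300+0.805700))/(1+2155/61744) = 1569/2000 ≈ 0.784500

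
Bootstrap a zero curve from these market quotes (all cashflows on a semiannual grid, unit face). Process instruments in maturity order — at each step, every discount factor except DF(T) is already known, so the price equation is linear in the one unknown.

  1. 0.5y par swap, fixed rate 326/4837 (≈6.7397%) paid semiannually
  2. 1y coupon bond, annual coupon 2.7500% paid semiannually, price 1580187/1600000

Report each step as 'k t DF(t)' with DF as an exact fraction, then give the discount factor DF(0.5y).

step 1 [0.5y] swap r/2=163/4837: DF=(1 − 163/4837·(0))/(1+163/4837) = 4837/5000 ≈ 0.967400
step 2 [1y] bond c/2=11/800: DF=(1580187/1600000 − 11/800·(0.967400))/(1+11/800) = 9611/10000 ≈ 0.961100

1 1/2 4837/5000
2 1 9611/10000
DF(0.5y) = 4837/5000 ≈ 0.967400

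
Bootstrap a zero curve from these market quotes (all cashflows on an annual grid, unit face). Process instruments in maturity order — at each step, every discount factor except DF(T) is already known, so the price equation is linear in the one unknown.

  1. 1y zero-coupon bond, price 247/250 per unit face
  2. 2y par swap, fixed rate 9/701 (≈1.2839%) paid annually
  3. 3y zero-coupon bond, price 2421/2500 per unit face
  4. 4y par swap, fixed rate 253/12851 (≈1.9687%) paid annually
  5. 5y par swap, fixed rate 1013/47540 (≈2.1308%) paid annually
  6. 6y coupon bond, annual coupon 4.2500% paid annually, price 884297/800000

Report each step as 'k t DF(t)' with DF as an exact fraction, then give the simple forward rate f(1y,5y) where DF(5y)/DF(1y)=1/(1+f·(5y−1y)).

1 1 247/250
2 2 2437/2500
3 3 2421/2500
4 4 9241/10000
5 5 8987/10000
6 6 1733/2000
f(1y,5y) = ((247/250)/(8987/10000) − 1)/(4) = 47/1892 ≈ 2.4841%

step 1 [1y] zero: DF = P = 247/250 ≈ 0.988000
step 2 [2y] swap r/1=9/701: DF=(1 − 9/701·(0.988000))/(1+9/701) = 2437/2500 ≈ 0.974800
step 3 [3y] zero: DF = P = 2421/2500 ≈ 0.968400
step 4 [4y] swap r/1=253/12851: DF=(1 − 253/12851·(0.988000+0.974800+0.968400))/(1+253/12851) = 9241/10000 ≈ 0.924100
step 5 [5y] swap r/1=1013/47540: DF=(1 − 1013/47540·(0.988000+0.974800+0.968400+0.924100))/(1+1013/47540) = 8987/10000 ≈ 0.898700
step 6 [6y] bond c/1=17/400: DF=(884297/800000 − 17/400·(0.988000+0.974800+0.968400+0.924100+0.898700))/(1+17/400) = 1733/2000 ≈ 0.866500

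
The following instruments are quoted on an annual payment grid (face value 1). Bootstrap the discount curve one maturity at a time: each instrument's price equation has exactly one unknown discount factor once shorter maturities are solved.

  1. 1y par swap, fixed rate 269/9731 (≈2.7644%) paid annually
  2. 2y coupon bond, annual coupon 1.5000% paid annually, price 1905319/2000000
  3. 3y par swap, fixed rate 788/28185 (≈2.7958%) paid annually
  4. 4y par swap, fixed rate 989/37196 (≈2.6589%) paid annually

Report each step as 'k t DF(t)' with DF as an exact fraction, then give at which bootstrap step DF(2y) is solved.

1 1 9731/10000
2 2 4621/5000
3 3 2303/2500
4 4 9011/10000
DF(2y) is solved at step 2

step 1 [1y] swap r/1=269/9731: DF=(1 − 269/9731·(0))/(1+269/9731) = 9731/10000 ≈ 0.973100
step 2 [2y] bond c/1=3/200: DF=(1905319/2000000 − 3/200·(0.973100))/(1+3/200) = 4621/5000 ≈ 0.924200
step 3 [3y] swap r/1=788/28185: DF=(1 − 788/28185·(0.973100+0.924200))/(1+788/28185) = 2303/2500 ≈ 0.921200
step 4 [4y] swap r/1=989/37196: DF=(1 − 989/37196·(0.973100+0.924200+0.921200))/(1+989/37196) = 9011/10000 ≈ 0.901100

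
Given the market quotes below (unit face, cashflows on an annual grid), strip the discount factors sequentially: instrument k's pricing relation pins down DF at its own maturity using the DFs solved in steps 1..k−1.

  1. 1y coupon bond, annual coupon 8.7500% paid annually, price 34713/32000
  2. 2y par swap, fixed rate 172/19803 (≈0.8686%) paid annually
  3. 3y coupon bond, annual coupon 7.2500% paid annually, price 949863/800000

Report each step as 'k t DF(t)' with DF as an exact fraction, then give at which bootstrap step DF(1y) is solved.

1 1 399/400
2 2 2457/2500
3 3 2433/2500
DF(1y) is solved at step 1

step 1 [1y] bond c/1=7/80: DF=(34713/32000 − 7/80·(0))/(1+7/80) = 399/400 ≈ 0.997500
step 2 [2y] swap r/1=172/19803: DF=(1 − 172/19803·(0.997500))/(1+172/19803) = 2457/2500 ≈ 0.982800
step 3 [3y] bond c/1=29/400: DF=(949863/800000 − 29/400·(0.997500+0.982800))/(1+29/400) = 2433/2500 ≈ 0.973200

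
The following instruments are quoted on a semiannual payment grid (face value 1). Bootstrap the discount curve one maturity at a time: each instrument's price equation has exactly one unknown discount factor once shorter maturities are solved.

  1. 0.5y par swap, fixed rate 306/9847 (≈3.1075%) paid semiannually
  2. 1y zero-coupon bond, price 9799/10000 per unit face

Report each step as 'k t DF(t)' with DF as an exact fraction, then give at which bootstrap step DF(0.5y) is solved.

1 1/2 9847/10000
2 1 9799/10000
DF(0.5y) is solved at step 1

step 1 [0.5y] swap r/2=153/9847: DF=(1 − 153/9847·(0))/(1+153/9847) = 9847/10000 ≈ 0.984700
step 2 [1y] zero: DF = P = 9799/10000 ≈ 0.979900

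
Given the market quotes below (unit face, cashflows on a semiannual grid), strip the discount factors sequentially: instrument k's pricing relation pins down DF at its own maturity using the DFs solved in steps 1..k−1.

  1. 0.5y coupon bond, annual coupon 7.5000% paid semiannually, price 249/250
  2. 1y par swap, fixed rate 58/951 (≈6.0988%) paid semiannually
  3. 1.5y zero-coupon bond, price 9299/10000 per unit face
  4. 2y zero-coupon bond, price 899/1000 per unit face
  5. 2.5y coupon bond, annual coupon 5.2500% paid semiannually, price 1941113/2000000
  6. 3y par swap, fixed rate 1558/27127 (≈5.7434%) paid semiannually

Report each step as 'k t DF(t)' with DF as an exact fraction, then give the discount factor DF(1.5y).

step 1 [0.5y] bond c/2=3/80: DF=(249/250 − 3/80·(0))/(1+3/80) = 24/25 ≈ 0.960000
step 2 [1y] swap r/2=29/951: DF=(1 − 29/951·(0.960000))/(1+29/951) = 471/500 ≈ 0.942000
step 3 [1.5y] zero: DF = P = 9299/10000 ≈ 0.929900
step 4 [2y] zero: DF = P = 899/1000 ≈ 0.899000
step 5 [2.5y] bond c/2=21/800: DF=(1941113/2000000 − 21/800·(0.960000+0.942000+0.929900+0.899000))/(1+21/800) = 8503/10000 ≈ 0.850300
step 6 [3y] swap r/2=779/27127: DF=(1 − 779/27127·(0.960000+0.942000+0.929900+0.899000+0.850300))/(1+779/27127) = 4221/5000 ≈ 0.844200

1 1/2 24/25
2 1 471/500
3 3/2 9299/10000
4 2 899/1000
5 5/2 8503/10000
6 3 4221/5000
DF(1.5y) = 9299/10000 ≈ 0.929900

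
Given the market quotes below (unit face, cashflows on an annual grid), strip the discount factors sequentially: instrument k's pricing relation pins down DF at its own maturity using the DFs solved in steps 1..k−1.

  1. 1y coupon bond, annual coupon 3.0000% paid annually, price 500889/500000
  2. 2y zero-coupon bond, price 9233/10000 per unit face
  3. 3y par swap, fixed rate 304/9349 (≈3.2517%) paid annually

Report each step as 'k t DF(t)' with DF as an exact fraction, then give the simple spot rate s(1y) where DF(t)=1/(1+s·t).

1 1 4863/5000
2 2 9233/10000
3 3 568/625
s(1y) = (1/(4863/5000) − 1)/(1) = 137/4863 ≈ 2.8172%

step 1 [1y] bond c/1=3/100: DF=(500889/500000 − 3/100·(0))/(1+3/100) = 4863/5000 ≈ 0.972600
step 2 [2y] zero: DF = P = 9233/10000 ≈ 0.923300
step 3 [3y] swap r/1=304/9349: DF=(1 − 304/9349·(0.972600+0.923300))/(1+304/9349) = 568/625 ≈ 0.908800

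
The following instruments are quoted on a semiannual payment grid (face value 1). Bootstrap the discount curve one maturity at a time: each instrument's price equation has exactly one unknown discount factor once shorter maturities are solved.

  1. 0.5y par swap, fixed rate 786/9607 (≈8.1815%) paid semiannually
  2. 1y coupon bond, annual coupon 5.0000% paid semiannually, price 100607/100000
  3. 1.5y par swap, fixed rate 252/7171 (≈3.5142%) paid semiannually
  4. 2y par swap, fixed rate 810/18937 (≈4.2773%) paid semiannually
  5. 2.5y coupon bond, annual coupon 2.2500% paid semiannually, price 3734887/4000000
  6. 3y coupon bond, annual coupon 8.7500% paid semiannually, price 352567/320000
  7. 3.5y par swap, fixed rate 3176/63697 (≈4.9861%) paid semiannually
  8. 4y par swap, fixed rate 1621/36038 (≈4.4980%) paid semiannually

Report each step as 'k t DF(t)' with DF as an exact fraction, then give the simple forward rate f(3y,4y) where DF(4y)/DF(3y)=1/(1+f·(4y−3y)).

step 1 [0.5y] swap r/2=393/9607: DF=(1 − 393/9607·(0))/(1+393/9607) = 9607/10000 ≈ 0.960700
step 2 [1y] bond c/2=1/40: DF=(100607/100000 − 1/40·(0.960700))/(1+1/40) = 9581/10000 ≈ 0.958100
step 3 [1.5y] swap r/2=126/7171: DF=(1 − 126/7171·(0.960700+0.958100))/(1+126/7171) = 1187/1250 ≈ 0.949600
step 4 [2y] swap r/2=405/18937: DF=(1 − 405/18937·(0.960700+0.958100+0.949600))/(1+405/18937) = 919/1000 ≈ 0.919000
step 5 [2.5y] bond c/2=9/800: DF=(3734887/4000000 − 9/800·(0.960700+0.958100+0.949600+0.919000))/(1+9/800) = 2203/2500 ≈ 0.881200
step 6 [3y] bond c/2=7/160: DF=(352567/320000 − 7/160·(0.960700+0.958100+0.949600+0.919000+0.881200))/(1+7/160) = 8599/10000 ≈ 0.859900
step 7 [3.5y] swap r/2=1588/63697: DF=(1 − 1588/63697·(0.960700+0.958100+0.949600+0.919000+0.881200+0.859900))/(1+1588/63697) = 2103/2500 ≈ 0.841200
step 8 [4y] swap r/2=1621/72076: DF=(1 − 1621/72076·(0.960700+0.958100+0.949600+0.919000+0.881200+0.859900+0.841200))/(1+1621/72076) = 8379/10000 ≈ 0.837900

1 1/2 9607/10000
2 1 9581/10000
3 3/2 1187/1250
4 2 919/1000
5 5/2 2203/2500
6 3 8599/10000
7 7/2 2103/2500
8 4 8379/10000
f(3y,4y) = ((8599/10000)/(8379/10000) − 1)/(1) = 220/8379 ≈ 2.6256%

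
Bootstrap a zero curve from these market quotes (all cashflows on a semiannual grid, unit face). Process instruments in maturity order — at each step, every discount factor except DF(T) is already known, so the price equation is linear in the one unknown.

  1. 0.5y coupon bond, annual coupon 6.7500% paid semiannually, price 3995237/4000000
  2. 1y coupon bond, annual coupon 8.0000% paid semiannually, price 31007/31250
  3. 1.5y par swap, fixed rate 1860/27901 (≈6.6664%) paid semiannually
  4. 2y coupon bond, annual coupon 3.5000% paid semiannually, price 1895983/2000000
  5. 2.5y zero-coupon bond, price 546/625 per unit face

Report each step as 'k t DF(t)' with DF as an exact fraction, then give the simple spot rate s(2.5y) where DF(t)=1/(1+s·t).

step 1 [0.5y] bond c/2=27/800: DF=(3995237/4000000 − 27/800·(0))/(1+27/800) = 4831/5000 ≈ 0.966200
step 2 [1y] bond c/2=1/25: DF=(31007/31250 − 1/25·(0.966200))/(1+1/25) = 9169/10000 ≈ 0.916900
step 3 [1.5y] swap r/2=930/27901: DF=(1 − 930/27901·(0.966200+0.916900))/(1+930/27901) = 907/1000 ≈ 0.907000
step 4 [2y] bond c/2=7/400: DF=(1895983/2000000 − 7/400·(0.966200+0.916900+0.907000))/(1+7/400) = 8837/10000 ≈ 0.883700
step 5 [2.5y] zero: DF = P = 546/625 ≈ 0.873600

1 1/2 4831/5000
2 1 9169/10000
3 3/2 907/1000
4 2 8837/10000
5 5/2 546/625
s(2.5y) = (1/(546/625) − 1)/(5/2) = 79/1365 ≈ 5.7875%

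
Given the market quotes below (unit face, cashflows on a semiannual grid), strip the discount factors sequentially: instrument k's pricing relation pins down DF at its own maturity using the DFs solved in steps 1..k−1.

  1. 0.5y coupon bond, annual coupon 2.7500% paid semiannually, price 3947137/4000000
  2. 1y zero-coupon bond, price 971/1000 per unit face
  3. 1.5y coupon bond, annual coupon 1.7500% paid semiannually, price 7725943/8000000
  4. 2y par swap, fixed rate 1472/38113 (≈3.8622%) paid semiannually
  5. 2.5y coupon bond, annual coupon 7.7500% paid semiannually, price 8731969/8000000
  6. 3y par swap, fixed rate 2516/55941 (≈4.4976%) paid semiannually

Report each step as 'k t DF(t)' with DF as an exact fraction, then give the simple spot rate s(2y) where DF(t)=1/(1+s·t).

1 1/2 4867/5000
2 1 971/1000
3 3/2 1881/2000
4 2 579/625
5 5/2 4543/5000
6 3 4371/5000
s(2y) = (1/(579/625) − 1)/(2) = 23/579 ≈ 3.9724%

step 1 [0.5y] bond c/2=11/800: DF=(3947137/4000000 − 11/800·(0))/(1+11/800) = 4867/5000 ≈ 0.973400
step 2 [1y] zero: DF = P = 971/1000 ≈ 0.971000
step 3 [1.5y] bond c/2=7/800: DF=(7725943/8000000 − 7/800·(0.973400+0.971000))/(1+7/800) = 1881/2000 ≈ 0.940500
step 4 [2y] swap r/2=736/38113: DF=(1 − 736/38113·(0.973400+0.971000+0.940500))/(1+736/38113) = 579/625 ≈ 0.926400
step 5 [2.5y] bond c/2=31/800: DF=(8731969/8000000 − 31/800·(0.973400+0.971000+0.940500+0.926400))/(1+31/800) = 4543/5000 ≈ 0.908600
step 6 [3y] swap r/2=1258/55941: DF=(1 − 1258/55941·(0.973400+0.971000+0.940500+0.926400+0.908600))/(1+1258/55941) = 4371/5000 ≈ 0.874200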